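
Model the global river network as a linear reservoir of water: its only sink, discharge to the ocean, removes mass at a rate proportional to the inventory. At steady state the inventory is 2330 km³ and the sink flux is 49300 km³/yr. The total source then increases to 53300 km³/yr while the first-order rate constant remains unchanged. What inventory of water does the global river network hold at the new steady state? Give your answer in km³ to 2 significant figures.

2500 km³

Rate constant k = F/M = 49300 / 2330 = 21.16 yr⁻¹.
At the new steady state, source = k·M_new ⇒ M_new = 53300 / 21.16 = 2519 km³.
(Equivalently M_new = M × F_new/F_old = 2330 × 53300/49300.)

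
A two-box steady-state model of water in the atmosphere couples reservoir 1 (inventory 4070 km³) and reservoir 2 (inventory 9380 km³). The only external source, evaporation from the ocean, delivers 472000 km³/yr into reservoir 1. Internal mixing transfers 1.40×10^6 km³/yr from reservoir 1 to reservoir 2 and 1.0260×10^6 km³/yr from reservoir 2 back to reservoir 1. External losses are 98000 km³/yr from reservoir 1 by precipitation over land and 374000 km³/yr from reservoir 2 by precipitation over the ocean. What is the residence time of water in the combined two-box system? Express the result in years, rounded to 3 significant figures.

0.0285 yr

Treat the two boxes together as one reservoir: the mixing fluxes between them are internal recycling, so τ = ΣM / Σ(external losses).
M_total = 4070 + 9380 = 13450 km³.
ΣF_external_out = 98000 + 374000 = 472000 km³/yr.
τ = M_total / ΣF_ext = 13450 / 472000 = 0.02850 yr.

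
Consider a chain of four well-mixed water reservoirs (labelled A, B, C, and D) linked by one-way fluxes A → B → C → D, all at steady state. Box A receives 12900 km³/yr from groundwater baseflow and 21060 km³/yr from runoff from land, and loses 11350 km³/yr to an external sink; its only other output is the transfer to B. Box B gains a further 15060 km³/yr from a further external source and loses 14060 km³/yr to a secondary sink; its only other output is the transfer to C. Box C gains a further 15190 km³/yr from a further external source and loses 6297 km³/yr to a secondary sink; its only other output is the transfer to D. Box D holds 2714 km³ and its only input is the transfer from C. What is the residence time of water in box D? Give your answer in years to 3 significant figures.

0.0835 yr

Box A: F(A→B) = (12900 + 21060) − 11350 = 22610 km³/yr.
Box B: F(B→C) = (22610 + 15060) − 14060 = 23610 km³/yr.
Box C: F(C→D) = (23610 + 15190) − 6297 = 32503 km³/yr.
Box D throughput = its input = 32503 km³/yr; τ = 2714 / 32503 = 0.08350 yr.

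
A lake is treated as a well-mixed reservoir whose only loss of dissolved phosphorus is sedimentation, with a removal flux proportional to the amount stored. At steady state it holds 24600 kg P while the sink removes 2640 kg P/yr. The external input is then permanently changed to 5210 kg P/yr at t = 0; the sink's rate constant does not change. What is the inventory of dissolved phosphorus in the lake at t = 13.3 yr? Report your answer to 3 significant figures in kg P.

42800 kg P

Residence time τ = M₀/F₀ = 9.318 yr. The eventual steady state is M_∞ = M₀·(F₁/F₀) = 24600 × 5210/2640 = 48548 kg P.
The anomaly ΔM(t) = M(t) − M_∞ decays as ΔM₀·e^(−t/τ) with ΔM₀ = 24600 − 48548 = −23950 kg P.
At t = 13.3 yr, e^(−t/τ) = e^(−1.427) = 0.2400, so ΔM = −5746 kg P and M = 48548 − 5746 = 42801 kg P.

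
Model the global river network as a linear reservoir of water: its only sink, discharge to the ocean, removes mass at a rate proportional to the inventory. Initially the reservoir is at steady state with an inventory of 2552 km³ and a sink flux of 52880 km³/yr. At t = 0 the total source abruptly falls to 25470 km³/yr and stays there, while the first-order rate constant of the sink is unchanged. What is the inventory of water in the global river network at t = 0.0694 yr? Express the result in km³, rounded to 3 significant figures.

1540 km³

Residence time τ = M₀/F₀ = 0.04826 yr. The eventual steady state is M_∞ = M₀·(F₁/F₀) = 2552 × 25470/52880 = 1229.2 km³.
The anomaly ΔM(t) = M(t) − M_∞ decays as ΔM₀·e^(−t/τ) with ΔM₀ = 2552 − 1229.2 = 1323 km³.
At t = 0.0694 yr, e^(−t/τ) = e^(−1.438) = 0.2374, so ΔM = 314.0 km³ and M = 1229.2 + 314.0 = 1543.2 km³.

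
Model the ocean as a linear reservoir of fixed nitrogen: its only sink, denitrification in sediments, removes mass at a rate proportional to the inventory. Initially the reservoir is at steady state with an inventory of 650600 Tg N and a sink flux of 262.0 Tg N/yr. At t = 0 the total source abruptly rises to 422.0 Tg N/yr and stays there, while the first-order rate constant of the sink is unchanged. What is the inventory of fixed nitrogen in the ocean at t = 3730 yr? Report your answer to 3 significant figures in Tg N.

959000 Tg N

The sink rate constant is k = F₀/M₀ = 262.0/650600 = 0.0004027 yr⁻¹.
Solving dM/dt = F₁ − kM with M(0) = M₀ gives M(t) = F₁/k + (M₀ − F₁/k)·e^(−kt).
F₁/k = 422.0/0.0004027 = 1.0479×10^6 Tg N; kt = 0.0004027 × 3730 = 1.502, e^(−kt) = 0.2227.
M(3730) = 1.0479×10^6 + (650600 − 1.0479×10^6) × 0.2227 = 1.0479×10^6 − 88470 = 959450 Tg N.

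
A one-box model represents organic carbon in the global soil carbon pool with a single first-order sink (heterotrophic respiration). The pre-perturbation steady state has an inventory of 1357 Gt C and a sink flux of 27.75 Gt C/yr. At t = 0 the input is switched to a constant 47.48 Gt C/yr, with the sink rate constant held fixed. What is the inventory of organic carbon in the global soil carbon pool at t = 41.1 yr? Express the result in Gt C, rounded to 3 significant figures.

τ = M₀/F₀ = 1357/27.75 = 48.90 yr; rate constant k = 1/τ.
New steady state M_∞ = F₁/k = F₁·τ = 47.48 × 48.90 = 2321.8 Gt C.
M(t) = M_∞ + (M₀ − M_∞)·e^(−t/τ); t/τ = 41.1/48.90 = 0.8405, so e^(−t/τ) = 0.4315.
M(t) = 2321.8 − 964.8 × 0.4315 = 1905.5 Gt C.

1910 Gt C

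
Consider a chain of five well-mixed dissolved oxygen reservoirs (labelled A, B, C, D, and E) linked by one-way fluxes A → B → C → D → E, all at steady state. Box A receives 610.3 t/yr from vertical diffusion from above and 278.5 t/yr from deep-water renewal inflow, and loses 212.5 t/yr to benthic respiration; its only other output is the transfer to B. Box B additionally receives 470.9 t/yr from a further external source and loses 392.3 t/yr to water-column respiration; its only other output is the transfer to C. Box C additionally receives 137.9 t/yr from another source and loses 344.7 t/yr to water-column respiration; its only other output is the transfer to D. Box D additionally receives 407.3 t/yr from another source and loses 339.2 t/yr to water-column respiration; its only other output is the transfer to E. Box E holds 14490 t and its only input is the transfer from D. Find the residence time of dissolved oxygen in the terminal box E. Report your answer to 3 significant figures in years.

23.5 yr

Box A: F(A→B) = (610.3 + 278.5) − 212.5 = 676.30 t/yr.
Box B: F(B→C) = (676.30 + 470.9) − 392.3 = 754.90 t/yr.
Box C: F(C→D) = (754.90 + 137.9) − 344.7 = 548.10 t/yr.
Box D: F(D→E) = (548.10 + 407.3) − 339.2 = 616.20 t/yr.
Box E throughput = its input = 616.20 t/yr; τ = 14490 / 616.20 = 23.52 yr.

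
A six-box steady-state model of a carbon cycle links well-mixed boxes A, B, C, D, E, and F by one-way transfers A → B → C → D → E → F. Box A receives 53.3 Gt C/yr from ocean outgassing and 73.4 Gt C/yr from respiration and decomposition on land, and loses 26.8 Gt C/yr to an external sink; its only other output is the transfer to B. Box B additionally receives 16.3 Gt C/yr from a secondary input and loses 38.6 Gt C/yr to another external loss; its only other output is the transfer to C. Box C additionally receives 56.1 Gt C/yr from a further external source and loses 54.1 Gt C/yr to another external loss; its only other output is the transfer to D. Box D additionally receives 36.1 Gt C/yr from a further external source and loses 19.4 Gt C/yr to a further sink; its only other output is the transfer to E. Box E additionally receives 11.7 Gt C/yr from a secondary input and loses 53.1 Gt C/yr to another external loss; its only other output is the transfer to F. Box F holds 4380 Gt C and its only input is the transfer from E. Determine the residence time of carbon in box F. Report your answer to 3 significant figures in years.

Box A: F(A→B) = (53.3 + 73.4) − 26.8 = 99.900 Gt C/yr.
Box B: F(B→C) = (99.900 + 16.3) − 38.6 = 77.600 Gt C/yr.
Box C: F(C→D) = (77.600 + 56.1) − 54.1 = 79.600 Gt C/yr.
Box D: F(D→E) = (79.600 + 36.1) − 19.4 = 96.300 Gt C/yr.
Box E: F(E→F) = (96.300 + 11.7) − 53.1 = 54.900 Gt C/yr.
Box F throughput = its input = 54.900 Gt C/yr; τ = 4380 / 54.900 = 79.78 yr.

79.8 yr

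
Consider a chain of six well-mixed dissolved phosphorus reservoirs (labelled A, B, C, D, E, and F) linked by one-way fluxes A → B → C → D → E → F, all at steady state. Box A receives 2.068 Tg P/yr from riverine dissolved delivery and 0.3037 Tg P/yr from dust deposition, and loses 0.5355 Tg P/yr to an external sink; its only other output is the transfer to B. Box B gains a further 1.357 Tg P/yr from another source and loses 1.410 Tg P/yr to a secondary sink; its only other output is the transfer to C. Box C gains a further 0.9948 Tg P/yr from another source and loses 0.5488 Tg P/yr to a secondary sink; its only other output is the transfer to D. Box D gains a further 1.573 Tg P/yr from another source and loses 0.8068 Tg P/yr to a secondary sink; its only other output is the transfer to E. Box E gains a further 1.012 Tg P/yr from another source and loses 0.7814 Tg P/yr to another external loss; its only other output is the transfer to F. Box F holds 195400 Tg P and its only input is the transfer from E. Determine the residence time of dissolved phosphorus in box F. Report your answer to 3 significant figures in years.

60600 yr

Box A: F(A→B) = (2.068 + 0.3037) − 0.5355 = 1.8362 Tg P/yr.
Box B: F(B→C) = (1.8362 + 1.357) − 1.410 = 1.7832 Tg P/yr.
Box C: F(C→D) = (1.7832 + 0.9948) − 0.5488 = 2.2292 Tg P/yr.
Box D: F(D→E) = (2.2292 + 1.573) − 0.8068 = 2.9954 Tg P/yr.
Box E: F(E→F) = (2.9954 + 1.012) − 0.7814 = 3.2260 Tg P/yr.
Box F throughput = its input = 3.2260 Tg P/yr; τ = 195400 / 3.2260 = 60570 yr.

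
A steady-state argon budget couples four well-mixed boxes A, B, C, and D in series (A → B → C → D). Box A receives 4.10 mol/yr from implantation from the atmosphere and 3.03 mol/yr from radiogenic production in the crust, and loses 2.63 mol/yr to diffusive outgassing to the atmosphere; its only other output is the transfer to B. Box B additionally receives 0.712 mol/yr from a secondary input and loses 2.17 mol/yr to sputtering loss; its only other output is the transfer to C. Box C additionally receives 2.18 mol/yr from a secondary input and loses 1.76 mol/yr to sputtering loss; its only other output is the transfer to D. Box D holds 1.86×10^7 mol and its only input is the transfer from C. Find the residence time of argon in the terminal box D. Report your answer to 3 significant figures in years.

Box A: F(A→B) = (4.10 + 3.03) − 2.63 = 4.5000 mol/yr.
Box B: F(B→C) = (4.5000 + 0.712) − 2.17 = 3.0420 mol/yr.
Box C: F(C→D) = (3.0420 + 2.18) − 1.76 = 3.4620 mol/yr.
Box D throughput = its input = 3.4620 mol/yr; τ = 1.86×10^7 / 3.4620 = 5.373×10^6 yr.

5.37×10^6 yr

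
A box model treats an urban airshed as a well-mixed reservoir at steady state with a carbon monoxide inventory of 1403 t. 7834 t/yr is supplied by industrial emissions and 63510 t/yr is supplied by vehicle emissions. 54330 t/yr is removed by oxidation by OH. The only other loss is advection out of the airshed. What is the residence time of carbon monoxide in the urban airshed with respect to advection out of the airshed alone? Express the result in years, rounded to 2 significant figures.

0.082 yr

At steady state ΣF_in = ΣF_out.
ΣF_in = 7834 + 63510 = 71344 t/yr.
Advection out of the airshed flux = ΣF_in − (54330) = 71344 − 54330 = 17010 t/yr.
τ = M / F = 1403 / 17010 = 0.08246 yr.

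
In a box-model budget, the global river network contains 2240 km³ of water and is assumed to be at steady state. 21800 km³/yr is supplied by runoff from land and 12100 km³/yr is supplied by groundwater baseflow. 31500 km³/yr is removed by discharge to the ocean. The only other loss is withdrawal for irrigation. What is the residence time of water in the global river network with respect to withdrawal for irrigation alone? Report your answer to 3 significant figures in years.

At steady state ΣF_in = ΣF_out.
ΣF_in = 21800 + 12100 = 33900 km³/yr.
Withdrawal for irrigation flux = ΣF_in − (31500) = 33900 − 31500 = 2400 km³/yr.
τ = M / F = 2240 / 2400 = 0.9333 yr.

0.933 yr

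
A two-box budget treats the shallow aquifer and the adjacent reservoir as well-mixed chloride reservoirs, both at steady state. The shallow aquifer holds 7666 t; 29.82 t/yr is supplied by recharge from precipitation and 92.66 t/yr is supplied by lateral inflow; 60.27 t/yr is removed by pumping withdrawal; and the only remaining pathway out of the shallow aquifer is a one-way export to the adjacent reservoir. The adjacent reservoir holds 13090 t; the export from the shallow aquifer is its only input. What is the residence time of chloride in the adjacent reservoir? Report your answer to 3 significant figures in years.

Balance the shallow aquifer: ΣF_in = 29.82 + 92.66 = 122.48 t/yr.
Export to the adjacent reservoir = ΣF_in − (60.27) = 62.210 t/yr.
At steady state the output of the adjacent reservoir equals its input, 62.210 t/yr.
τ = M / F = 13090 / 62.210 = 210.4 yr.

210 yr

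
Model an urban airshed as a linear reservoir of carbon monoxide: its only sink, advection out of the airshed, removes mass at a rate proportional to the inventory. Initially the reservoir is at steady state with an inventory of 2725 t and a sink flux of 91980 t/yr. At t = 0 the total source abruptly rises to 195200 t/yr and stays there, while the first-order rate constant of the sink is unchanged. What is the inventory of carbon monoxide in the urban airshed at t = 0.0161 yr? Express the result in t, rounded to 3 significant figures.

Residence time τ = M₀/F₀ = 0.02963 yr. The eventual steady state is M_∞ = M₀·(F₁/F₀) = 2725 × 195200/91980 = 5783.0 t.
The anomaly ΔM(t) = M(t) − M_∞ decays as ΔM₀·e^(−t/τ) with ΔM₀ = 2725 − 5783.0 = −3058 t.
At t = 0.0161 yr, e^(−t/τ) = e^(−0.5434) = 0.5807, so ΔM = −1776 t and M = 5783.0 − 1776 = 4007.1 t.

4010 t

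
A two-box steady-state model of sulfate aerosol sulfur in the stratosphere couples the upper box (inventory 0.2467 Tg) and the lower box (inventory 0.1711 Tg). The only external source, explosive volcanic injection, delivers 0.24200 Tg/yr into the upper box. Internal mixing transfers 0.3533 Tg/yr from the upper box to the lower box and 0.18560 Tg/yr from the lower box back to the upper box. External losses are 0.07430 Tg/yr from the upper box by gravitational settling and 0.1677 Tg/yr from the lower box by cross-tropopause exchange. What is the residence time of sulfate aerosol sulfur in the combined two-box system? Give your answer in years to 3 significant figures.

1.73 yr

Residence time in the combined system uses the total inventory and the total *external* removal — internal exchanges between the two boxes cancel.
M_total = 0.2467 + 0.1711 = 0.41780 Tg.
ΣF_external_out = 0.07430 + 0.1677 = 0.24200 Tg/yr.
τ = M_total / ΣF_ext = 0.41780 / 0.24200 = 1.726 yr.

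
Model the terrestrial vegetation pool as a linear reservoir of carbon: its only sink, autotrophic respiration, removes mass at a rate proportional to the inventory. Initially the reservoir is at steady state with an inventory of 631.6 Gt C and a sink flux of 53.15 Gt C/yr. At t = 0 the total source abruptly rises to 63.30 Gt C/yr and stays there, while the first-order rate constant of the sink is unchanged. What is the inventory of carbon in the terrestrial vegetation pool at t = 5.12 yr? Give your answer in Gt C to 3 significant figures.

The sink rate constant is k = F₀/M₀ = 53.15/631.6 = 0.08415 yr⁻¹.
Solving dM/dt = F₁ − kM with M(0) = M₀ gives M(t) = F₁/k + (M₀ − F₁/k)·e^(−kt).
F₁/k = 63.30/0.08415 = 752.22 Gt C; kt = 0.08415 × 5.12 = 0.4309, e^(−kt) = 0.6500.
M(5.12) = 752.22 + (631.6 − 752.22) × 0.6500 = 752.22 − 78.39 = 673.82 Gt C.

674 Gt C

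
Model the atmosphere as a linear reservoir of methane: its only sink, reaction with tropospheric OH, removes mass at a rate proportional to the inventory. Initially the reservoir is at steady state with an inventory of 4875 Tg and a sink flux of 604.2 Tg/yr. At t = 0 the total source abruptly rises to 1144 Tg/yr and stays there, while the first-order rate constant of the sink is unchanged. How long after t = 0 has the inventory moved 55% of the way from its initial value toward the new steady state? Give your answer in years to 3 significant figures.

τ = M₀/F₀ = 4875/604.2 = 8.069 yr.
The remaining gap fraction is e^(−t/τ); 55% covered ⇒ e^(−t/τ) = 0.450.
t = −τ ln(0.450) = 8.069 × 0.7985 = 6.443 yr.

6.44 yr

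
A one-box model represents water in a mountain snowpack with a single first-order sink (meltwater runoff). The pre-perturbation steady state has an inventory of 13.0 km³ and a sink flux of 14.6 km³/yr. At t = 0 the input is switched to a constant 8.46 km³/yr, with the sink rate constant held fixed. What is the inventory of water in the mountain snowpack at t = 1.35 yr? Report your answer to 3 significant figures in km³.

τ = M₀/F₀ = 13.0/14.6 = 0.8904 yr; rate constant k = 1/τ.
New steady state M_∞ = F₁/k = F₁·τ = 8.46 × 0.8904 = 7.5329 km³.
M(t) = M_∞ + (M₀ − M_∞)·e^(−t/τ); t/τ = 1.35/0.8904 = 1.516, so e^(−t/τ) = 0.2196.
M(t) = 7.5329 + 5.467 × 0.2196 = 8.7332 km³.

8.73 km³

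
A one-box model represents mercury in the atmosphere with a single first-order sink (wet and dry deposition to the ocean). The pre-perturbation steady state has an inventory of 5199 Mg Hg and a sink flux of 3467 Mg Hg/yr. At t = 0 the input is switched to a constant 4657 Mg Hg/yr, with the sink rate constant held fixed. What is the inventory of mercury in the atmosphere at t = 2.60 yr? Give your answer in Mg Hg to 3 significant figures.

Residence time τ = M₀/F₀ = 1.500 yr. The eventual steady state is M_∞ = M₀·(F₁/F₀) = 5199 × 4657/3467 = 6983.5 Mg Hg.
The anomaly ΔM(t) = M(t) − M_∞ decays as ΔM₀·e^(−t/τ) with ΔM₀ = 5199 − 6983.5 = −1784 Mg Hg.
At t = 2.60 yr, e^(−t/τ) = e^(−1.734) = 0.1766, so ΔM = −315.2 Mg Hg and M = 6983.5 − 315.2 = 6668.3 Mg Hg.

6670 Mg Hg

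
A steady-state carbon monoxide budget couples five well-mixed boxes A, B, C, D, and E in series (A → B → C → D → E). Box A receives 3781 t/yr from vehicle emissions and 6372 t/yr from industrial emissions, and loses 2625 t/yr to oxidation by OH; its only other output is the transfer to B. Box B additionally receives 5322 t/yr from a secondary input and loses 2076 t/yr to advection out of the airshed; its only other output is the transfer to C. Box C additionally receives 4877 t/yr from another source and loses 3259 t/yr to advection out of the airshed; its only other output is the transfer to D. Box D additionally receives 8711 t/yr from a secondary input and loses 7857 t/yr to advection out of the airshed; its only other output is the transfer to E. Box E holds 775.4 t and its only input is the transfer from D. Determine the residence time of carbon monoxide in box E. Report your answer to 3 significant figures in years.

0.0585 yr

Box A: F(A→B) = (3781 + 6372) − 2625 = 7528.0 t/yr.
Box B: F(B→C) = (7528.0 + 5322) − 2076 = 10774 t/yr.
Box C: F(C→D) = (10774 + 4877) − 3259 = 12392 t/yr.
Box D: F(D→E) = (12392 + 8711) − 7857 = 13246 t/yr.
Box E throughput = its input = 13246 t/yr; τ = 775.4 / 13246 = 0.05854 yr.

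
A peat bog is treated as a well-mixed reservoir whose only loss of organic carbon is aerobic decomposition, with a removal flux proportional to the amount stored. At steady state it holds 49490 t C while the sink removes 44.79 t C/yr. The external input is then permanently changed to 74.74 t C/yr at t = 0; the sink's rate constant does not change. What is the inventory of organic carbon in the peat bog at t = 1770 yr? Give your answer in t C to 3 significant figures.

Residence time τ = M₀/F₀ = 1105 yr. The eventual steady state is M_∞ = M₀·(F₁/F₀) = 49490 × 74.74/44.79 = 82583 t C.
The anomaly ΔM(t) = M(t) − M_∞ decays as ΔM₀·e^(−t/τ) with ΔM₀ = 49490 − 82583 = −33090 t C.
At t = 1770 yr, e^(−t/τ) = e^(−1.602) = 0.2015, so ΔM = −6669 t C and M = 82583 − 6669 = 75914 t C.

75900 t C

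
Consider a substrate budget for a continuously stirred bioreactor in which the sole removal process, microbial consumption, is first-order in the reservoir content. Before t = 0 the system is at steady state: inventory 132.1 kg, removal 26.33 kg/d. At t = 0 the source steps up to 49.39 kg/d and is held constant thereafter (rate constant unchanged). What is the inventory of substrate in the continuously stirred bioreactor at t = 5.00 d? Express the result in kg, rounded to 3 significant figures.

Residence time τ = M₀/F₀ = 5.017 d. The eventual steady state is M_∞ = M₀·(F₁/F₀) = 132.1 × 49.39/26.33 = 247.79 kg.
The anomaly ΔM(t) = M(t) − M_∞ decays as ΔM₀·e^(−t/τ) with ΔM₀ = 132.1 − 247.79 = −115.7 kg.
At t = 5.00 d, e^(−t/τ) = e^(−0.9966) = 0.3691, so ΔM = −42.71 kg and M = 247.79 − 42.71 = 205.09 kg.

205 kg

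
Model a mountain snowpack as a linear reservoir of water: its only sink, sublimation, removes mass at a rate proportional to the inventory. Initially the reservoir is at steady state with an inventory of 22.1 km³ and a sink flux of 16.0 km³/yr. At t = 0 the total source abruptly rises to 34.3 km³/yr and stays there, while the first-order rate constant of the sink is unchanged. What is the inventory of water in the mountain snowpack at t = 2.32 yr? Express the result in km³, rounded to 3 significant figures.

42.7 km³

τ = M₀/F₀ = 22.1/16.0 = 1.381 yr; rate constant k = 1/τ.
New steady state M_∞ = F₁/k = F₁·τ = 34.3 × 1.381 = 47.377 km³.
M(t) = M_∞ + (M₀ − M_∞)·e^(−t/τ); t/τ = 2.32/1.381 = 1.680, so e^(−t/τ) = 0.1864.
M(t) = 47.377 − 25.28 × 0.1864 = 42.664 km³.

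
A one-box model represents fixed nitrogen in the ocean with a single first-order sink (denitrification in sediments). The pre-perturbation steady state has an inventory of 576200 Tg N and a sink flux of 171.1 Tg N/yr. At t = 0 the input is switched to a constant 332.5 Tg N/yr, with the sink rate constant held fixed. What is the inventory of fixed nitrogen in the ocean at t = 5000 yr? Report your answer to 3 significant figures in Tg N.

Residence time τ = M₀/F₀ = 3368 yr. The eventual steady state is M_∞ = M₀·(F₁/F₀) = 576200 × 332.5/171.1 = 1.1197×10^6 Tg N.
The anomaly ΔM(t) = M(t) − M_∞ decays as ΔM₀·e^(−t/τ) with ΔM₀ = 576200 − 1.1197×10^6 = −543500 Tg N.
At t = 5000 yr, e^(−t/τ) = e^(−1.485) = 0.2266, so ΔM = −123100 Tg N and M = 1.1197×10^6 − 123100 = 996590 Tg N.

997000 Tg N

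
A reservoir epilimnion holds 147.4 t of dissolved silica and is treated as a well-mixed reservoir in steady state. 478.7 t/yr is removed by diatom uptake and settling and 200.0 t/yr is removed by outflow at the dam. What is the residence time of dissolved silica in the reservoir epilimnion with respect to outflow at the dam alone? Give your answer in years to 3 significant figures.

Residence time with respect to a single sink: τ = M / F_sink.
τ = 147.4 / 200.0 = 0.7370 yr.

0.737 yr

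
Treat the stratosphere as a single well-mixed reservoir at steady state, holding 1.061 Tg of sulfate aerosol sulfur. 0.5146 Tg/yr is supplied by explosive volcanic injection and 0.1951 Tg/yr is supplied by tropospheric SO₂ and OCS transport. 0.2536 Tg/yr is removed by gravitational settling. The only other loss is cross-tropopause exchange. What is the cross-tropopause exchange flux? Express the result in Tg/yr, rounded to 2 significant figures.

0.46 Tg/yr

At steady state ΣF_in = ΣF_out.
ΣF_in = 0.5146 + 0.1951 = 0.70970 Tg/yr.
Cross-tropopause exchange flux = ΣF_in − (0.2536) = 0.70970 − 0.2536 = 0.4561 Tg/yr.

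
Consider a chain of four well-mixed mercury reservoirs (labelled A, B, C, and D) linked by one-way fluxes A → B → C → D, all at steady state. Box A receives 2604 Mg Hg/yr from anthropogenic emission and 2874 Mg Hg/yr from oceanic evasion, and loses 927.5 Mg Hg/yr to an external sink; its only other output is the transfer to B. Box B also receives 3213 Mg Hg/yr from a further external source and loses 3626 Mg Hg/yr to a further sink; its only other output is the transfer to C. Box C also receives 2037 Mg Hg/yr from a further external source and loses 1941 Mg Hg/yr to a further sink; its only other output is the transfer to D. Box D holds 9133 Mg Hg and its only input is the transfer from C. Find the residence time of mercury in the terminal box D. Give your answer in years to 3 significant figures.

Box A: F(A→B) = (2604 + 2874) − 927.5 = 4550.5 Mg Hg/yr.
Box B: F(B→C) = (4550.5 + 3213) − 3626 = 4137.5 Mg Hg/yr.
Box C: F(C→D) = (4137.5 + 2037) − 1941 = 4233.5 Mg Hg/yr.
Box D throughput = its input = 4233.5 Mg Hg/yr; τ = 9133 / 4233.5 = 2.157 yr.

2.16 yr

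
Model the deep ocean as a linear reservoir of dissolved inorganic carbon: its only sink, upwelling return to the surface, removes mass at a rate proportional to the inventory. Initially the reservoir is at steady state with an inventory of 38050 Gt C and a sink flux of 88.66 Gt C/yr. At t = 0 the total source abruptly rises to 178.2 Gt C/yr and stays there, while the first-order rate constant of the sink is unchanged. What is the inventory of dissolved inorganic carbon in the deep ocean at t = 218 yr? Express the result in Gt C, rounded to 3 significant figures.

53400 Gt C

The sink rate constant is k = F₀/M₀ = 88.66/38050 = 0.002330 yr⁻¹.
Solving dM/dt = F₁ − kM with M(0) = M₀ gives M(t) = F₁/k + (M₀ − F₁/k)·e^(−kt).
F₁/k = 178.2/0.002330 = 76478 Gt C; kt = 0.002330 × 218 = 0.5080, e^(−kt) = 0.6017.
M(218) = 76478 + (38050 − 76478) × 0.6017 = 76478 − 23120 = 53355 Gt C.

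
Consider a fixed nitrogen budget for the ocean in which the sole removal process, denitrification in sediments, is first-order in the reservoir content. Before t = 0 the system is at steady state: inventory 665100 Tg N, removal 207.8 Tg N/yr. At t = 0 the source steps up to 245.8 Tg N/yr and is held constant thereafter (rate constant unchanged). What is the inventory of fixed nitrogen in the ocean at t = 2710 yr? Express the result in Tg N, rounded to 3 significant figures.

735000 Tg N

τ = M₀/F₀ = 665100/207.8 = 3201 yr; rate constant k = 1/τ.
New steady state M_∞ = F₁/k = F₁·τ = 245.8 × 3201 = 786730 Tg N.
M(t) = M_∞ + (M₀ − M_∞)·e^(−t/τ); t/τ = 2710/3201 = 0.8467, so e^(−t/τ) = 0.4288.
M(t) = 786730 − 121600 × 0.4288 = 734570 Tg N.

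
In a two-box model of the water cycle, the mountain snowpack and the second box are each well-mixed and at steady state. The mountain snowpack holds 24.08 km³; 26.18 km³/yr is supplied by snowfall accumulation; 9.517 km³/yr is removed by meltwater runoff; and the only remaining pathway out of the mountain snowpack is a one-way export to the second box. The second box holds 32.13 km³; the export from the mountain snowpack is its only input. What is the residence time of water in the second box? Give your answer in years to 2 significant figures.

1.9 yr

Balance the mountain snowpack: ΣF_in = 26.180 km³/yr.
Export to the second box = ΣF_in − (9.517) = 16.663 km³/yr.
At steady state the output of the second box equals its input, 16.663 km³/yr.
τ = M / F = 32.13 / 16.663 = 1.928 yr.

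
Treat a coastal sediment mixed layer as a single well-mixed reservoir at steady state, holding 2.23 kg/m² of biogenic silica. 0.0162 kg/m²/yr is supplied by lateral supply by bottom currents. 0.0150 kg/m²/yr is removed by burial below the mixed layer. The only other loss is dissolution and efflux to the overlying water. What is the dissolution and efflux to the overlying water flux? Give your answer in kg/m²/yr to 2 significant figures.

0.0012 kg/m²/yr

At steady state ΣF_in = ΣF_out.
ΣF_in = 0.016200 kg/m²/yr.
Dissolution and efflux to the overlying water flux = ΣF_in − (0.0150) = 0.016200 − 0.01500 = 0.001200 kg/m²/yr.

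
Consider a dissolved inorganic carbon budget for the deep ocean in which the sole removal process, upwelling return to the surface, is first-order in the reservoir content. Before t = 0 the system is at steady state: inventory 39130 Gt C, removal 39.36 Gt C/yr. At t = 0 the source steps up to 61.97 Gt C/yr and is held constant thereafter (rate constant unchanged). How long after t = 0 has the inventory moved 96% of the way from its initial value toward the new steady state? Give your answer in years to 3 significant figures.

τ = M₀/F₀ = 39130/39.36 = 994.2 yr.
The remaining gap fraction is e^(−t/τ); 96% covered ⇒ e^(−t/τ) = 0.0400.
t = −τ ln(0.0400) = 994.2 × 3.219 = 3200 yr.

3200 yr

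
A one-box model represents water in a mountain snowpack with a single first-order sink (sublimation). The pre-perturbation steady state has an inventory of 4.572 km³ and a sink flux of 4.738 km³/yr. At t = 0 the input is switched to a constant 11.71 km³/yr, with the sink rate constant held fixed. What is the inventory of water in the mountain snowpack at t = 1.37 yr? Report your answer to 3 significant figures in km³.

Residence time τ = M₀/F₀ = 0.9650 yr. The eventual steady state is M_∞ = M₀·(F₁/F₀) = 4.572 × 11.71/4.738 = 11.300 km³.
The anomaly ΔM(t) = M(t) − M_∞ decays as ΔM₀·e^(−t/τ) with ΔM₀ = 4.572 − 11.300 = −6.728 km³.
At t = 1.37 yr, e^(−t/τ) = e^(−1.420) = 0.2418, so ΔM = −1.627 km³ and M = 11.300 − 1.627 = 9.6731 km³.

9.67 km³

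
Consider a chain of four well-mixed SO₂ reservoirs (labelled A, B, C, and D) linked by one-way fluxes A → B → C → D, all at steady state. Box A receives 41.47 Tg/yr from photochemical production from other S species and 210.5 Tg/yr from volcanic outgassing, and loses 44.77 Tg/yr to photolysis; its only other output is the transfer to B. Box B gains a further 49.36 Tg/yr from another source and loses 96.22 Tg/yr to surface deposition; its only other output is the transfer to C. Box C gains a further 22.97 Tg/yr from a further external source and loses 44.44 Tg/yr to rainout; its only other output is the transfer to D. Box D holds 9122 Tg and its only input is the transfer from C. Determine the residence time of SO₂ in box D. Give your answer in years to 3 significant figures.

65.7 yr

Box A: F(A→B) = (41.47 + 210.5) − 44.77 = 207.20 Tg/yr.
Box B: F(B→C) = (207.20 + 49.36) − 96.22 = 160.34 Tg/yr.
Box C: F(C→D) = (160.34 + 22.97) − 44.44 = 138.87 Tg/yr.
Box D throughput = its input = 138.87 Tg/yr; τ = 9122 / 138.87 = 65.69 yr.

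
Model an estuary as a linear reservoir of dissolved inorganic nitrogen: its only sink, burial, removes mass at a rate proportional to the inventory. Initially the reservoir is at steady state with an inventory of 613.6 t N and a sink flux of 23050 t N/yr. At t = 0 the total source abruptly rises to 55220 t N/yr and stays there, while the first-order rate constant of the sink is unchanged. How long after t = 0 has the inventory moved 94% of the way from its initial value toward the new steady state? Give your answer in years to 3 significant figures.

0.0749 yr

τ = M₀/F₀ = 613.6/23050 = 0.02662 yr.
The remaining gap fraction is e^(−t/τ); 94% covered ⇒ e^(−t/τ) = 0.0600.
t = −τ ln(0.0600) = 0.02662 × 2.813 = 0.07489 yr.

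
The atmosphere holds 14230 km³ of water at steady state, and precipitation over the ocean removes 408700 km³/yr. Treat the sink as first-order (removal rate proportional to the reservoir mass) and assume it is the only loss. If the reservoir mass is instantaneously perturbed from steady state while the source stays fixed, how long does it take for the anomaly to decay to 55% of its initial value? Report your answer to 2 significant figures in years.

For a linear reservoir the anomaly decays as exp(−t/τ) with τ = M/F = 14230/408700 = 0.03482 yr.
exp(−t/τ) = 0.55 ⇒ t = −τ ln(0.55) = 0.03482 × 0.5978 = 0.02082 yr.

0.021 yr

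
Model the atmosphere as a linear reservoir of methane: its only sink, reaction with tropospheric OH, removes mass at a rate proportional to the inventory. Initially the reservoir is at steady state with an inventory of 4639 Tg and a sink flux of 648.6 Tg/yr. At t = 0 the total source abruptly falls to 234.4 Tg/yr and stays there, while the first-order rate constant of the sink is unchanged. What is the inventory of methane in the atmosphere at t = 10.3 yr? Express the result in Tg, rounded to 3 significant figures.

2380 Tg

τ = M₀/F₀ = 4639/648.6 = 7.152 yr; rate constant k = 1/τ.
New steady state M_∞ = F₁/k = F₁·τ = 234.4 × 7.152 = 1676.5 Tg.
M(t) = M_∞ + (M₀ − M_∞)·e^(−t/τ); t/τ = 10.3/7.152 = 1.440, so e^(−t/τ) = 0.2369.
M(t) = 1676.5 + 2962 × 0.2369 = 2378.3 Tg.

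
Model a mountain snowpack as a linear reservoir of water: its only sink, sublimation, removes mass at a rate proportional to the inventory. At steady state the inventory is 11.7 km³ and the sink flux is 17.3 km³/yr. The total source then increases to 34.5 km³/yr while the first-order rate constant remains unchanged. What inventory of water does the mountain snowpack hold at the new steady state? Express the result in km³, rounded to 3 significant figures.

Rate constant k = F/M = 17.3 / 11.7 = 1.479 yr⁻¹.
At the new steady state, source = k·M_new ⇒ M_new = 34.5 / 1.479 = 23.33 km³.
(Equivalently M_new = M × F_new/F_old = 11.7 × 34.5/17.3.)

23.3 km³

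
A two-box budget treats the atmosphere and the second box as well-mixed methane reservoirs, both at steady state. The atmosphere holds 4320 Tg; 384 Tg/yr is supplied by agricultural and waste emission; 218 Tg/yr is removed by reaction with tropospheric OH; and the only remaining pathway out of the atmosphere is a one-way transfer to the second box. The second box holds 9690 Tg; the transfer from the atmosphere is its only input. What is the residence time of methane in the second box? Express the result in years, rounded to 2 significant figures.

58 yr

Balance the atmosphere: ΣF_in = 384.00 Tg/yr.
Transfer to the second box = ΣF_in − (218) = 166.00 Tg/yr.
At steady state the output of the second box equals its input, 166.00 Tg/yr.
τ = M / F = 9690 / 166.00 = 58.37 yr.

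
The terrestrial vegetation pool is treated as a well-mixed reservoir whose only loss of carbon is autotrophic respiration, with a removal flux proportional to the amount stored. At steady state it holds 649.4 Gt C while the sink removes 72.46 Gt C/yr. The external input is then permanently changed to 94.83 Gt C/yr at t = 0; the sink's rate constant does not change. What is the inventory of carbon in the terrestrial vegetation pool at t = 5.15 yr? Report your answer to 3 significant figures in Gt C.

737 Gt C

Residence time τ = M₀/F₀ = 8.962 yr. The eventual steady state is M_∞ = M₀·(F₁/F₀) = 649.4 × 94.83/72.46 = 849.88 Gt C.
The anomaly ΔM(t) = M(t) − M_∞ decays as ΔM₀·e^(−t/τ) with ΔM₀ = 649.4 − 849.88 = −200.5 Gt C.
At t = 5.15 yr, e^(−t/τ) = e^(−0.5746) = 0.5629, so ΔM = −112.9 Gt C and M = 849.88 − 112.9 = 737.03 Gt C.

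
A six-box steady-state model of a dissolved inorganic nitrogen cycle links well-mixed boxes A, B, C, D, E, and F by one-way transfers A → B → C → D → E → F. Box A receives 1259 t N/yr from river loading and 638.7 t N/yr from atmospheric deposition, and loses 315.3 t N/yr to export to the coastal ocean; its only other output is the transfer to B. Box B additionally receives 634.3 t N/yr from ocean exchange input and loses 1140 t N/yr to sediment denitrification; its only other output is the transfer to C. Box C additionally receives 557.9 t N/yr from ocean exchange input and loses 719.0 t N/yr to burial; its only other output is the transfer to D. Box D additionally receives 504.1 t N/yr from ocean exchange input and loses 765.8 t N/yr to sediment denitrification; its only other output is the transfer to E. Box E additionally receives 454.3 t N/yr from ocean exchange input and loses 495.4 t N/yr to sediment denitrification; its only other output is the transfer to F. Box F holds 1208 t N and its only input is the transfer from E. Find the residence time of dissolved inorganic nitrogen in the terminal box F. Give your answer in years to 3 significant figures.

1.97 yr

Box A: F(A→B) = (1259 + 638.7) − 315.3 = 1582.4 t N/yr.
Box B: F(B→C) = (1582.4 + 634.3) − 1140 = 1076.7 t N/yr.
Box C: F(C→D) = (1076.7 + 557.9) − 719.0 = 915.60 t N/yr.
Box D: F(D→E) = (915.60 + 504.1) − 765.8 = 653.90 t N/yr.
Box E: F(E→F) = (653.90 + 454.3) − 495.4 = 612.80 t N/yr.
Box F throughput = its input = 612.80 t N/yr; τ = 1208 / 612.80 = 1.971 yr.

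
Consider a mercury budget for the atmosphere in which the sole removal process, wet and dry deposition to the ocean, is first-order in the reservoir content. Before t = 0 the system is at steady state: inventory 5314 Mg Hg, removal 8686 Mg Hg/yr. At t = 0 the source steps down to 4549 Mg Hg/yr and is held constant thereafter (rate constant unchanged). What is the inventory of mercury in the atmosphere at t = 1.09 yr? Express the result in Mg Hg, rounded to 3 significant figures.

τ = M₀/F₀ = 5314/8686 = 0.6118 yr; rate constant k = 1/τ.
New steady state M_∞ = F₁/k = F₁·τ = 4549 × 0.6118 = 2783.0 Mg Hg.
M(t) = M_∞ + (M₀ − M_∞)·e^(−t/τ); t/τ = 1.09/0.6118 = 1.782, so e^(−t/τ) = 0.1684.
M(t) = 2783.0 + 2531 × 0.1684 = 3209.1 Mg Hg.

3210 Mg Hg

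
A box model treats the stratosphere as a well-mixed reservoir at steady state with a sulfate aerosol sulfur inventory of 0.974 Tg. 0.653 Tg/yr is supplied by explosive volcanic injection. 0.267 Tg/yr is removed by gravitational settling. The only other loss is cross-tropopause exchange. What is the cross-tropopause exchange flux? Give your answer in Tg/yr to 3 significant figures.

0.386 Tg/yr

At steady state ΣF_in = ΣF_out.
ΣF_in = 0.65300 Tg/yr.
Cross-tropopause exchange flux = ΣF_in − (0.267) = 0.65300 − 0.2670 = 0.3860 Tg/yr.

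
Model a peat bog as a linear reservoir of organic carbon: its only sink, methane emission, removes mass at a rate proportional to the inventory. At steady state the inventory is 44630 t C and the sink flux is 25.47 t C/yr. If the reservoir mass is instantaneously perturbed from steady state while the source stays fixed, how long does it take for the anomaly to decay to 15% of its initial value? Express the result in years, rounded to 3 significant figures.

3320 yr

For a linear reservoir the anomaly decays as exp(−t/τ) with τ = M/F = 44630/25.47 = 1752 yr.
exp(−t/τ) = 0.15 ⇒ t = −τ ln(0.15) = 1752 × 1.897 = 3324 yr.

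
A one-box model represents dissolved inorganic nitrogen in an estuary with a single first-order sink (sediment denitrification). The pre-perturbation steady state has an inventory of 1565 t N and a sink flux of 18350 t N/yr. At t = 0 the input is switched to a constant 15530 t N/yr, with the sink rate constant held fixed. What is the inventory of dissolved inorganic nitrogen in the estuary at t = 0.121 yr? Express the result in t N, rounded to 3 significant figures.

1380 t N

Residence time τ = M₀/F₀ = 0.08529 yr. The eventual steady state is M_∞ = M₀·(F₁/F₀) = 1565 × 15530/18350 = 1324.5 t N.
The anomaly ΔM(t) = M(t) − M_∞ decays as ΔM₀·e^(−t/τ) with ΔM₀ = 1565 − 1324.5 = 240.5 t N.
At t = 0.121 yr, e^(−t/τ) = e^(−1.419) = 0.2420, so ΔM = 58.21 t N and M = 1324.5 + 58.21 = 1382.7 t N.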